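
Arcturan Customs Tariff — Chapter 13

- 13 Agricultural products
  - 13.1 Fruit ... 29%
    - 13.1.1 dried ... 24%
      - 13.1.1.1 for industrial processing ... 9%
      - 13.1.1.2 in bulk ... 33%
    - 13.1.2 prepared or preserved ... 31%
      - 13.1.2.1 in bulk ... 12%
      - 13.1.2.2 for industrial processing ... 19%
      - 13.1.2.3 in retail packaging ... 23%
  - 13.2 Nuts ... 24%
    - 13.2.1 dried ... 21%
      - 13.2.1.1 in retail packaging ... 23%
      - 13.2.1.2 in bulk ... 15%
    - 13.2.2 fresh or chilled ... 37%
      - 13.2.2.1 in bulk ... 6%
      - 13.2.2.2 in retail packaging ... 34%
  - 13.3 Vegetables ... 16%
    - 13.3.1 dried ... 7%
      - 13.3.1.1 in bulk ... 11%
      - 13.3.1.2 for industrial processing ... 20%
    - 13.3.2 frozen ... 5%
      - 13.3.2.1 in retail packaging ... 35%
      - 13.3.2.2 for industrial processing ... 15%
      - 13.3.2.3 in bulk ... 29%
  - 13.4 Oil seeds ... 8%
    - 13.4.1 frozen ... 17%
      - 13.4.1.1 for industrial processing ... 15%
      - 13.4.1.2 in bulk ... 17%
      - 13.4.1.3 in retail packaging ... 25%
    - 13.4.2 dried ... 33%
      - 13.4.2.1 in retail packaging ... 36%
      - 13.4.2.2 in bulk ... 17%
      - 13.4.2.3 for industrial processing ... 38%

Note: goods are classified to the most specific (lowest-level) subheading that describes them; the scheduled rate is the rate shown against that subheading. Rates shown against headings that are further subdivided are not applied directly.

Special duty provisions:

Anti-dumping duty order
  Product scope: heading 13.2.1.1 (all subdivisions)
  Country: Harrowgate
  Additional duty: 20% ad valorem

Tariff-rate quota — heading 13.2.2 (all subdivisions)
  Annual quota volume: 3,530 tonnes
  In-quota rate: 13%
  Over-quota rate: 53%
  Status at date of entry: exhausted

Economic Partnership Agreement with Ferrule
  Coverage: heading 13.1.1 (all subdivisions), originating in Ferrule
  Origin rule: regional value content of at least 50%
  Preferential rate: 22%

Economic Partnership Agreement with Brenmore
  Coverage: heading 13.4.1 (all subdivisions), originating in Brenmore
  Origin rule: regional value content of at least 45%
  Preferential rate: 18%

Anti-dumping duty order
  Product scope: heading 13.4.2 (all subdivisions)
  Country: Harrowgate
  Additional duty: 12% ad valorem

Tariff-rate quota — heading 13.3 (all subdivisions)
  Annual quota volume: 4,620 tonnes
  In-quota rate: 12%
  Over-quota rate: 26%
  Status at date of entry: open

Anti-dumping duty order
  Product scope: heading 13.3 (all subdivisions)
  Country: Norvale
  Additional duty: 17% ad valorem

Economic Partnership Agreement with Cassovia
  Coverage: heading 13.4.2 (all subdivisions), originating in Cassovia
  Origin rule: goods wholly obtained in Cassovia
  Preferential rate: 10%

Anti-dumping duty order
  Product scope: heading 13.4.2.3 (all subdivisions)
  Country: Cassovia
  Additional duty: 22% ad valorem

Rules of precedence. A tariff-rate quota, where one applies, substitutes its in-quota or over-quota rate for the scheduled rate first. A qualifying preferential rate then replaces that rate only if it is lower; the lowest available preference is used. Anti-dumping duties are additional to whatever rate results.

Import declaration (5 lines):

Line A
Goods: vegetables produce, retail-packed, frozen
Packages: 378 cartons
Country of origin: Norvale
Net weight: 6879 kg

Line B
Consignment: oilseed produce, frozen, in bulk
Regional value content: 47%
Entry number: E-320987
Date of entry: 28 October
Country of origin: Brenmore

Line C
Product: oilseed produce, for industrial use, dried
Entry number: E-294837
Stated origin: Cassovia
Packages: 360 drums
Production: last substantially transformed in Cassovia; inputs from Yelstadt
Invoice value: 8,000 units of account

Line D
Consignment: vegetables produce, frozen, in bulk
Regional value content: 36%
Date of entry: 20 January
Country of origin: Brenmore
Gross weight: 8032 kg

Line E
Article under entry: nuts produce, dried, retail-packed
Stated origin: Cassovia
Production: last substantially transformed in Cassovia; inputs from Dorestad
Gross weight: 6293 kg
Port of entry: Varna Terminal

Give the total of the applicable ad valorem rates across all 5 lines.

141%

Line A: vegetables → 13.3; frozen → 13.3.2; retail-packed → 13.3.2.1. Scheduled 35%. quota on 13.3 open → in-quota 12%; anti-dumping (Norvale, 13.3): +17%; total 12% + 17% = 29%. → 29%.
Line B: oilseed → 13.4; frozen → 13.4.1; in bulk → 13.4.1.2. Scheduled 17%. Brenmore agreement on 13.4.1: RVC ≥ 45% → 18% available; preference 18% not lower than 17% → no reduction. → 17%.
Line C: oilseed → 13.4; dried → 13.4.2; for industrial use → 13.4.2.3. Scheduled 38%. Cassovia agreement on 13.4.2: not wholly obtained; anti-dumping (Cassovia, 13.4.2.3): +22%; total 38% + 22% = 60%. → 60%.
Line D: vegetables → 13.3; frozen → 13.3.2; in bulk → 13.3.2.3. Scheduled 29%. quota on 13.3 open → in-quota 12%; Brenmore agreement on 13.4.1: 13.3.2.3 not covered. → 12%.
Line E: nuts → 13.2; dried → 13.2.1; retail-packed → 13.2.1.1. Scheduled 23%. Cassovia agreement on 13.4.2: 13.2.1.1 not covered. → 23%.
Sum: 29% + 17% + 60% + 12% + 23% = 141%.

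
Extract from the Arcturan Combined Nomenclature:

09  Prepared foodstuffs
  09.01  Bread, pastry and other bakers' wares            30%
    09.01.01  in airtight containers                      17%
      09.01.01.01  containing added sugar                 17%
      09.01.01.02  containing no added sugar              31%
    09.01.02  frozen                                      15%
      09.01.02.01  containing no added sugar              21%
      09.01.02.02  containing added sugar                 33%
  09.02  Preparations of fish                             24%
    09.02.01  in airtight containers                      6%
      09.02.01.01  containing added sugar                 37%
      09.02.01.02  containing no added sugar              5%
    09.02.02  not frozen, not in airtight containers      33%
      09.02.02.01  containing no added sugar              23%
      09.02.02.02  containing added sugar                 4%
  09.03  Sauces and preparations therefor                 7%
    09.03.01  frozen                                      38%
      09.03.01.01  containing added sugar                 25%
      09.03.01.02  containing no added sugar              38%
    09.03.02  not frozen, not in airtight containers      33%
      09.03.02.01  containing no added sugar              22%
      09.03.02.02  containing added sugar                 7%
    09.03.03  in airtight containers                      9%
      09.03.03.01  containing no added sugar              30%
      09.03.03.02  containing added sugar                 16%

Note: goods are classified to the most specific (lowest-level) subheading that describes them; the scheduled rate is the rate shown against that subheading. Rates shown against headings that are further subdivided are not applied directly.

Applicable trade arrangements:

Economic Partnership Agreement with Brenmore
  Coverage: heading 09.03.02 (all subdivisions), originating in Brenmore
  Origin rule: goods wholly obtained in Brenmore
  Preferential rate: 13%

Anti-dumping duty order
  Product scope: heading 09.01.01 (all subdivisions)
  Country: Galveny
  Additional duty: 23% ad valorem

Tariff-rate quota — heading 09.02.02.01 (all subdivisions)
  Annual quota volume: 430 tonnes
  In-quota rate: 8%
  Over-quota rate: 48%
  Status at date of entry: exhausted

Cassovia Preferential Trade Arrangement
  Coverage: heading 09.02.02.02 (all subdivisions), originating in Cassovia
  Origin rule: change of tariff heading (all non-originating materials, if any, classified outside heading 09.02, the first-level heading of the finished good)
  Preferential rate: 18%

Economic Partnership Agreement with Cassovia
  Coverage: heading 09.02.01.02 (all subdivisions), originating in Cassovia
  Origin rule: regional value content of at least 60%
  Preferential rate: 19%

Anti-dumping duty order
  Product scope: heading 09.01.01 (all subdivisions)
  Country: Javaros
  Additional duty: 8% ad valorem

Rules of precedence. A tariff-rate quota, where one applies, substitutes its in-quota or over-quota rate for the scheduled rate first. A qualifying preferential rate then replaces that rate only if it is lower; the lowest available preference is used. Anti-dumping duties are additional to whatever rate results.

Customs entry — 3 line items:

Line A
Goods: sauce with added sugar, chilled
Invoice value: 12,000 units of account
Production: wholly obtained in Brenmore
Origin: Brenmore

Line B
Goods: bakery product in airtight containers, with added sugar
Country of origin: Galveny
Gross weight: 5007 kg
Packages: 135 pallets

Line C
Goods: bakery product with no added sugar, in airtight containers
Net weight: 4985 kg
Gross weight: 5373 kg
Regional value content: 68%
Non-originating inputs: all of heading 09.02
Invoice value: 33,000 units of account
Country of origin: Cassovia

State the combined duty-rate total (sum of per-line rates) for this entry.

78%

Line A: sauce → 09.03; chilled → 09.03.02; with added sugar → 09.03.02.02. Scheduled 7%. Brenmore agreement on 09.03.02: wholly obtained → 13% available; preference 13% not lower than 7% → no reduction. → 7%.
Line B: bakery product → 09.01; in airtight containers → 09.01.01; with added sugar → 09.01.01.01. Scheduled 17%. anti-dumping (Galveny, 09.01.01): +23%; total 17% + 23% = 40%. → 40%.
Line C: bakery product → 09.01; in airtight containers → 09.01.01; with no added sugar → 09.01.01.02. Scheduled 31%. Cassovia agreement on 09.02.02.02: 09.01.01.02 not covered; Cassovia agreement on 09.02.01.02: 09.01.01.02 not covered. → 31%.
Sum: 7% + 40% + 31% = 78%.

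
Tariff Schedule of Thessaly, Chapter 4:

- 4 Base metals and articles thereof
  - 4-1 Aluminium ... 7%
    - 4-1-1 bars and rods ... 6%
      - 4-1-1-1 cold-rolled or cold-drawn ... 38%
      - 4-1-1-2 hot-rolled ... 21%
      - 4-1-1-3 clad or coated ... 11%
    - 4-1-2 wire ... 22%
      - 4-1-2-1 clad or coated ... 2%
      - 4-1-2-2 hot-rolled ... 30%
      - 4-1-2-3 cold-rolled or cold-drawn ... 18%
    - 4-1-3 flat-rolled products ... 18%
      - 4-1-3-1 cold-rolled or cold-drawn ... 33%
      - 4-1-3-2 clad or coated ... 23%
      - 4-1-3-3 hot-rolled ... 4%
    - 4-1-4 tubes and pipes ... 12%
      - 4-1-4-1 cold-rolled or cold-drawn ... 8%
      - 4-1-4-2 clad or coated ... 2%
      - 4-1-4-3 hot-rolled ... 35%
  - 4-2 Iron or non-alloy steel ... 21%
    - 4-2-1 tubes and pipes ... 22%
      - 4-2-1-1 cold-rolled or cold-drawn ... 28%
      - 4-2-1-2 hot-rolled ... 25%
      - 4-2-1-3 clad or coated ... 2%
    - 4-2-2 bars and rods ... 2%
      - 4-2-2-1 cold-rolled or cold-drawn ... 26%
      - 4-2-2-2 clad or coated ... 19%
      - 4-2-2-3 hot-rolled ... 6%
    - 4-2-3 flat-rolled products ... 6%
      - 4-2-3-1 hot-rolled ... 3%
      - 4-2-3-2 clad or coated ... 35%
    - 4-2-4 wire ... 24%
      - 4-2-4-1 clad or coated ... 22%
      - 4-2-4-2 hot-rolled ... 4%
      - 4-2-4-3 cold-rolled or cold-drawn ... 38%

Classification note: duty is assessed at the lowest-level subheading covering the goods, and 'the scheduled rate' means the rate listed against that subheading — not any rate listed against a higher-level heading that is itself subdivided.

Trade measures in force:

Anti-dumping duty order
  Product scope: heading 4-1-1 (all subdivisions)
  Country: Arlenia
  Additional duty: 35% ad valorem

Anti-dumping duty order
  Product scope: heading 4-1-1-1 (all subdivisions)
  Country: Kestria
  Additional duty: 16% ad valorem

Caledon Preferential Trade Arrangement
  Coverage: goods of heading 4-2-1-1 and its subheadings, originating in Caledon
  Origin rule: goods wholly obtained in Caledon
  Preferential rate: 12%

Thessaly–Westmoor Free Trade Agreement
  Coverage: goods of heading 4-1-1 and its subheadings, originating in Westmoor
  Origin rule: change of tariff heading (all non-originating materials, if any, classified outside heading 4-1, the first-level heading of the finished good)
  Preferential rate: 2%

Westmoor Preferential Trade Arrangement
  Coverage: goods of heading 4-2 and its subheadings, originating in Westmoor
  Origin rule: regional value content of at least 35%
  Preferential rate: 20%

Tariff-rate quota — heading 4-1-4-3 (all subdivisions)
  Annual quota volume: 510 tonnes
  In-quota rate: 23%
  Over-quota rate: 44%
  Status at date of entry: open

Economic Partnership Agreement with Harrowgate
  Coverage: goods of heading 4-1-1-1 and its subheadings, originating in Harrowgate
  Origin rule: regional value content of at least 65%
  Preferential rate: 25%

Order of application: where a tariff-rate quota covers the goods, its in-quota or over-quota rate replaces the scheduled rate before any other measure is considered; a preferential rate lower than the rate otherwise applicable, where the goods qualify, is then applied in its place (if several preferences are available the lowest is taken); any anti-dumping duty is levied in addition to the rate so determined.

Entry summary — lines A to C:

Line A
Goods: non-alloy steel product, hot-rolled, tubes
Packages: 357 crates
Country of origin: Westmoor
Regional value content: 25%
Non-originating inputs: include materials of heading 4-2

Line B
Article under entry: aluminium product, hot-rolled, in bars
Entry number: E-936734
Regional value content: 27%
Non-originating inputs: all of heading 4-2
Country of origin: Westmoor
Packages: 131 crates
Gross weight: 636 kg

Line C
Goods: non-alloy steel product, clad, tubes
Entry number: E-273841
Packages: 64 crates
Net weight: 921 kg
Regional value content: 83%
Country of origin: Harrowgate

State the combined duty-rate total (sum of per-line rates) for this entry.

Line A: non-alloy steel → 4-2; tubes → 4-2-1; hot-rolled → 4-2-1-2. Scheduled 25%. Westmoor agreement on 4-1-1: 4-2-1-2 not covered; Westmoor agreement on 4-2: RVC < 35%. → 25%.
Line B: aluminium → 4-1; in bars → 4-1-1; hot-rolled → 4-1-1-2. Scheduled 21%. Westmoor agreement on 4-1-1: CTH met → 2% available; Westmoor agreement on 4-2: 4-1-1-2 not covered; preferential 2%. → 2%.
Line C: non-alloy steel → 4-2; tubes → 4-2-1; clad → 4-2-1-3. Scheduled 2%. Harrowgate agreement on 4-1-1-1: 4-2-1-3 not covered. → 2%.
Sum: 25% + 2% + 2% = 29%.

29%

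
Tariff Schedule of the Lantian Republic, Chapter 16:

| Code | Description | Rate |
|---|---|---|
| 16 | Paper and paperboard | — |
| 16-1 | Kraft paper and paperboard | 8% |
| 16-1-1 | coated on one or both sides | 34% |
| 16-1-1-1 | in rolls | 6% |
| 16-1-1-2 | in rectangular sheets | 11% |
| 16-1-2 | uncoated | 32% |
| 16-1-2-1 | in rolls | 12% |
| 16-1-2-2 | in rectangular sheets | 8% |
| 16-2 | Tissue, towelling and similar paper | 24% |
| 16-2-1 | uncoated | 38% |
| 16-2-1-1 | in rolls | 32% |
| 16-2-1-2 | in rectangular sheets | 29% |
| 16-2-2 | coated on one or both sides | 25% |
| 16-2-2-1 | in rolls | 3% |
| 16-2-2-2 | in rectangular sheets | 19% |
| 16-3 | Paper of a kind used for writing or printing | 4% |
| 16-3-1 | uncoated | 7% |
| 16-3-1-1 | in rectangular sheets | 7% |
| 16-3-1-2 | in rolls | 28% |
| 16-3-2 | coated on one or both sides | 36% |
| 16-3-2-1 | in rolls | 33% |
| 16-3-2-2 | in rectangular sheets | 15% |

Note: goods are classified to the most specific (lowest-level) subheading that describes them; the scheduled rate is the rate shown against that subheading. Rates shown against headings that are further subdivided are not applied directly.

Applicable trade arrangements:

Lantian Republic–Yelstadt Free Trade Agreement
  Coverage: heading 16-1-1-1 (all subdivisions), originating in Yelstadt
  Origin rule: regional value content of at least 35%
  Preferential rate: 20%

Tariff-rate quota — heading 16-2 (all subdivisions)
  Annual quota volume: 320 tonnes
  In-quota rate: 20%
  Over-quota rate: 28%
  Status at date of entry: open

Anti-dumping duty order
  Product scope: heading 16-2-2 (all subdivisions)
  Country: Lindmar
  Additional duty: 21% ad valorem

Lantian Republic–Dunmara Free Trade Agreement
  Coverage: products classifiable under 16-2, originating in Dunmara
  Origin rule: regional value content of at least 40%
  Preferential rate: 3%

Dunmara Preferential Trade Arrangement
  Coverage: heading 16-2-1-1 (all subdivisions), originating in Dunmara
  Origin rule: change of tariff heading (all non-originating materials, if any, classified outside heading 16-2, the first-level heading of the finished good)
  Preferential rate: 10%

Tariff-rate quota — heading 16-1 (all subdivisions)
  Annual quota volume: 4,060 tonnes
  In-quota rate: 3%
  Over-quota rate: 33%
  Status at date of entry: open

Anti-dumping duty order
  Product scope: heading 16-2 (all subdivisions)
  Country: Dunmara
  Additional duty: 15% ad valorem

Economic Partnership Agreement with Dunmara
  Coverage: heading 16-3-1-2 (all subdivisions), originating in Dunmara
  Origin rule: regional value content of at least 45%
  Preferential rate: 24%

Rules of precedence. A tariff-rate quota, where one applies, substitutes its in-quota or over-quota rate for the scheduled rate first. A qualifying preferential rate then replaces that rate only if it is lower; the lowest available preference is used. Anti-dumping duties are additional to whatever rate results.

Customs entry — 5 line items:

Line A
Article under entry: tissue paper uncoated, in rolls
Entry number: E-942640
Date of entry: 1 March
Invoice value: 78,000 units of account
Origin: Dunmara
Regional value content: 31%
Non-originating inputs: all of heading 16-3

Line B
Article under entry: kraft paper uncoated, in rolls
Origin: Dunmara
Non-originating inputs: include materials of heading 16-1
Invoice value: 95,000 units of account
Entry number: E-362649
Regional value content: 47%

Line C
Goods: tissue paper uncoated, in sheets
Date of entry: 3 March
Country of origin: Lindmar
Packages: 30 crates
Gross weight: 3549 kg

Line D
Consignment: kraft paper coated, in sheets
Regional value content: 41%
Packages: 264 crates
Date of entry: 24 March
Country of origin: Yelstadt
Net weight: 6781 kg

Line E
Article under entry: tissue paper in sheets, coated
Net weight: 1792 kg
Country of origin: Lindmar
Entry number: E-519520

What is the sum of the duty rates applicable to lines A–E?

Line A: tissue paper → 16-2; uncoated → 16-2-1; in rolls → 16-2-1-1. Scheduled 32%. quota on 16-2 open → in-quota 20%; Dunmara agreement on 16-2: RVC < 40%; Dunmara agreement on 16-2-1-1: CTH met → 10% available; Dunmara agreement on 16-3-1-2: 16-2-1-1 not covered; preferential 10%; anti-dumping (Dunmara, 16-2): +15%; total 10% + 15% = 25%. → 25%.
Line B: kraft paper → 16-1; uncoated → 16-1-2; in rolls → 16-1-2-1. Scheduled 12%. quota on 16-1 open → in-quota 3%; Dunmara agreement on 16-2: 16-1-2-1 not covered; Dunmara agreement on 16-2-1-1: 16-1-2-1 not covered; Dunmara agreement on 16-3-1-2: 16-1-2-1 not covered. → 3%.
Line C: tissue paper → 16-2; uncoated → 16-2-1; in sheets → 16-2-1-2. Scheduled 29%. quota on 16-2 open → in-quota 20%. → 20%.
Line D: kraft paper → 16-1; coated → 16-1-1; in sheets → 16-1-1-2. Scheduled 11%. quota on 16-1 open → in-quota 3%; Yelstadt agreement on 16-1-1-1: 16-1-1-2 not covered. → 3%.
Line E: tissue paper → 16-2; coated → 16-2-2; in sheets → 16-2-2-2. Scheduled 19%. quota on 16-2 open → in-quota 20%; anti-dumping (Lindmar, 16-2-2): +21%; total 20% + 21% = 41%. → 41%.
Sum: 25% + 3% + 20% + 3% + 41% = 92%.

92%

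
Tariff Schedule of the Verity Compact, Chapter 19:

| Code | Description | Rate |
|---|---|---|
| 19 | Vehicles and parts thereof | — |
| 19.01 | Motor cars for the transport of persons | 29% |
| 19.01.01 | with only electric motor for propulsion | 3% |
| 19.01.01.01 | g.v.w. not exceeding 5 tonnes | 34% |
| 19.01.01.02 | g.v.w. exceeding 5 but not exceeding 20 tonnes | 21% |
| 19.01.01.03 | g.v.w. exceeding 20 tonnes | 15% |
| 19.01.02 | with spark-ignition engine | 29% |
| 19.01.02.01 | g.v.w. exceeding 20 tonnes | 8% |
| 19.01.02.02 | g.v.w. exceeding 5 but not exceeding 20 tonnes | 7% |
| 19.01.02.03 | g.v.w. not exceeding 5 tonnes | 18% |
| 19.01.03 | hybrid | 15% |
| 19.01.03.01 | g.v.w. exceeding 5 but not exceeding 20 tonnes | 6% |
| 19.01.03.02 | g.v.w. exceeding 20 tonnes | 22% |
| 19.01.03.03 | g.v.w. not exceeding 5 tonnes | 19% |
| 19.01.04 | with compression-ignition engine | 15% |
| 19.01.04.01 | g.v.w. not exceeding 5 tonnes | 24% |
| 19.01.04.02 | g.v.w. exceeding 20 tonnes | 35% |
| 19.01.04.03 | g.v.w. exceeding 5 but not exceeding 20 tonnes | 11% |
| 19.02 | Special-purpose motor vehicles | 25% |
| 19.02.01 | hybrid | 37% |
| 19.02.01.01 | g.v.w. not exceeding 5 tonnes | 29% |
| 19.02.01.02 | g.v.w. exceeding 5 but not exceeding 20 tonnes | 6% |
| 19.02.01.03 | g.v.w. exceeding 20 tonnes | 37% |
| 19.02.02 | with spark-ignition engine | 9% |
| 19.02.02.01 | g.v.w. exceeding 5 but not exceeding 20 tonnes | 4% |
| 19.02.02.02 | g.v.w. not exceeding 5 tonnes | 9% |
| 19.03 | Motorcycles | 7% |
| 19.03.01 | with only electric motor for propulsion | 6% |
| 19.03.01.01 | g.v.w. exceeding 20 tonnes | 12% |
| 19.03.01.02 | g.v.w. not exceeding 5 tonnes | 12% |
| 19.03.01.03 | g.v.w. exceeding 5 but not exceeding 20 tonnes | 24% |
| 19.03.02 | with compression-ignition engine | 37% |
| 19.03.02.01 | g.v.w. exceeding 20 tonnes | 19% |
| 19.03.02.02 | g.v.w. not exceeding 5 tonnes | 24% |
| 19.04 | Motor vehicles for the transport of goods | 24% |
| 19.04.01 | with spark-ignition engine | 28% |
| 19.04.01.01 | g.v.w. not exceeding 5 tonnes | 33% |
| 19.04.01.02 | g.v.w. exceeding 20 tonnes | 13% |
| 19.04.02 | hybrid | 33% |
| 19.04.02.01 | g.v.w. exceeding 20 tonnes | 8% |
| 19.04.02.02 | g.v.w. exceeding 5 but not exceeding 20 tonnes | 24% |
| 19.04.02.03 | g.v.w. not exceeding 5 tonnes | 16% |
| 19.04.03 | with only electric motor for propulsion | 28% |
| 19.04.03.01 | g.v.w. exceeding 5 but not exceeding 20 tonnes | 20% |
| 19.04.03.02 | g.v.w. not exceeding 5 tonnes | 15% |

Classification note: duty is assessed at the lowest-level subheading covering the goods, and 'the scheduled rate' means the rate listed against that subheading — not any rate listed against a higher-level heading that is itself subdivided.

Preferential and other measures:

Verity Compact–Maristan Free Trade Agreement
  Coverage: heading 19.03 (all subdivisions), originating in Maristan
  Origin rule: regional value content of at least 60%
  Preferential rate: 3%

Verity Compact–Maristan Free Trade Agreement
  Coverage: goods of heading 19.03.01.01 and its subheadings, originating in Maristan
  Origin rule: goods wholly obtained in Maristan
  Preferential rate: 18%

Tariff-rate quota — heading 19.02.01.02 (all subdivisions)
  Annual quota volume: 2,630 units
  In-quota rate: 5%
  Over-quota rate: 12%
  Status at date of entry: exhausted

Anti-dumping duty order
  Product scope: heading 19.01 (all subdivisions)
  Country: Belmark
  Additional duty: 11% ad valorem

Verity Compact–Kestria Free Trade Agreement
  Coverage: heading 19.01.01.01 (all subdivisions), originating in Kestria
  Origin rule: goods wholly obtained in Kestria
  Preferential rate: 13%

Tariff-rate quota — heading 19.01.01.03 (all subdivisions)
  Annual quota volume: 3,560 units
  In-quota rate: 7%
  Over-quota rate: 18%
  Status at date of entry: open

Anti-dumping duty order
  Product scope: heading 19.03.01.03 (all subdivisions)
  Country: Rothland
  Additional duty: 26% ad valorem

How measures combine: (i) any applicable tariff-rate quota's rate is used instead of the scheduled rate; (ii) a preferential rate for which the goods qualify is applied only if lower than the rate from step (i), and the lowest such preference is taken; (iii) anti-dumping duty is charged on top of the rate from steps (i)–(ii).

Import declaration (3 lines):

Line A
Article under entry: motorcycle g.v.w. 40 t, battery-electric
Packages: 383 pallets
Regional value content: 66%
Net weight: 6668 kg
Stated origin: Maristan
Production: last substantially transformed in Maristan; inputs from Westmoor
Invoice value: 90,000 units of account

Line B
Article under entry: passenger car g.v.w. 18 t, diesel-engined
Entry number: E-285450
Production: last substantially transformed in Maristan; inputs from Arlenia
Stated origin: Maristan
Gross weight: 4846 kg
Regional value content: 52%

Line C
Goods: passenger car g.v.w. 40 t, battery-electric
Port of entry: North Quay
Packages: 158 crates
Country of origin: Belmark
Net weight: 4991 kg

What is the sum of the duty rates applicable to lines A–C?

32%

Line A: motorcycle → 19.03; battery-electric → 19.03.01; g.v.w. 40 t → 19.03.01.01. Scheduled 12%. Maristan agreement on 19.03: RVC ≥ 60% → 3% available; Maristan agreement on 19.03.01.01: not wholly obtained; preferential 3%. → 3%.
Line B: passenger car → 19.01; diesel-engined → 19.01.04; g.v.w. 18 t → 19.01.04.03. Scheduled 11%. Maristan agreement on 19.03: 19.01.04.03 not covered; Maristan agreement on 19.03.01.01: 19.01.04.03 not covered. → 11%.
Line C: passenger car → 19.01; battery-electric → 19.01.01; g.v.w. 40 t → 19.01.01.03. Scheduled 15%. quota on 19.01.01.03 open → in-quota 7%; anti-dumping (Belmark, 19.01): +11%; total 7% + 11% = 18%. → 18%.
Sum: 3% + 11% + 18% = 32%.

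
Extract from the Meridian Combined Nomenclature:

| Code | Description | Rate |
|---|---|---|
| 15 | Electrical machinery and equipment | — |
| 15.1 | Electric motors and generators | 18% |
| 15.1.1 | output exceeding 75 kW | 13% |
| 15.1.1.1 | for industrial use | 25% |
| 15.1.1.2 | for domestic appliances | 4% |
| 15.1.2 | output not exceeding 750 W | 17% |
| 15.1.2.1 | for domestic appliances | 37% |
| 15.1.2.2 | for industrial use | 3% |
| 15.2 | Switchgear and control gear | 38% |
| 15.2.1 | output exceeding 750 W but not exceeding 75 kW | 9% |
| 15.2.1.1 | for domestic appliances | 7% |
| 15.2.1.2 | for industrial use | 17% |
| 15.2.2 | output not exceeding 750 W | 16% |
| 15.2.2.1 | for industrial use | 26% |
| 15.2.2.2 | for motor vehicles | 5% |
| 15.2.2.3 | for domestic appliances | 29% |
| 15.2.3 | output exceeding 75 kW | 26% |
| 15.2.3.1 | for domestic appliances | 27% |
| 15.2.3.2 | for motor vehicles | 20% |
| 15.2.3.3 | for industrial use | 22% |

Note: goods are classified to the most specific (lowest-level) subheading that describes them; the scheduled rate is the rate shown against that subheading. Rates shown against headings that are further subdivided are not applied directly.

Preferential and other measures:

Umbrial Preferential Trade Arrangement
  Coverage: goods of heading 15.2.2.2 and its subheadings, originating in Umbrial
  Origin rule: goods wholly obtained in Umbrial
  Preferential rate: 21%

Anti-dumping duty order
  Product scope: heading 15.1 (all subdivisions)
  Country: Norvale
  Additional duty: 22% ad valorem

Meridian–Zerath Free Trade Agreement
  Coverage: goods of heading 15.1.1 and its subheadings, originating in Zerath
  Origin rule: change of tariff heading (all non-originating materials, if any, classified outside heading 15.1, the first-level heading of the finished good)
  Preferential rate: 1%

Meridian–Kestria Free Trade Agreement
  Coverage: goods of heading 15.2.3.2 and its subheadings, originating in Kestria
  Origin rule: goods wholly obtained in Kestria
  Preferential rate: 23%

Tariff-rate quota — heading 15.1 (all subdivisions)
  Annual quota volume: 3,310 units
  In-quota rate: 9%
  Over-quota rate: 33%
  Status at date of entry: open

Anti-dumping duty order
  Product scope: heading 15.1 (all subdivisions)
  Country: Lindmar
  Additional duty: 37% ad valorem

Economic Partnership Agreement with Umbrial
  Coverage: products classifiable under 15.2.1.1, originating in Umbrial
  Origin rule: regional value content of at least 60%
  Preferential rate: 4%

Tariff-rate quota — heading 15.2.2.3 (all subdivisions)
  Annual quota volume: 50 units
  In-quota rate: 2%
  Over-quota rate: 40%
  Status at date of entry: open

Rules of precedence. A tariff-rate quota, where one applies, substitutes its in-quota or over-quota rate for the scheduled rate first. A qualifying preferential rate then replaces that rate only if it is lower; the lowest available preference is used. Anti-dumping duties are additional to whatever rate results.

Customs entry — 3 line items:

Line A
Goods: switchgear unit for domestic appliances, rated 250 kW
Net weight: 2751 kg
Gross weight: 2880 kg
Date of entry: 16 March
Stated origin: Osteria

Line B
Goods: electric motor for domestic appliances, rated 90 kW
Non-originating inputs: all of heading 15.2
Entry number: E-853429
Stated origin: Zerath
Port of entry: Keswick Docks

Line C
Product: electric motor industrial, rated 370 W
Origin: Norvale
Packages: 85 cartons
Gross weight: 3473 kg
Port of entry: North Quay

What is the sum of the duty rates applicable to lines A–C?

59%

Line A: switchgear unit → 15.2; rated 250 kW → 15.2.3; for domestic appliances → 15.2.3.1. Scheduled 27%. No special measure applies. → 27%.
Line B: electric motor → 15.1; rated 90 kW → 15.1.1; for domestic appliances → 15.1.1.2. Scheduled 4%. quota on 15.1 open → in-quota 9%; Zerath agreement on 15.1.1: CTH met → 1% available; preferential 1%. → 1%.
Line C: electric motor → 15.1; rated 370 W → 15.1.2; industrial → 15.1.2.2. Scheduled 3%. quota on 15.1 open → in-quota 9%; anti-dumping (Norvale, 15.1): +22%; total 9% + 22% = 31%. → 31%.
Sum: 27% + 1% + 31% = 59%.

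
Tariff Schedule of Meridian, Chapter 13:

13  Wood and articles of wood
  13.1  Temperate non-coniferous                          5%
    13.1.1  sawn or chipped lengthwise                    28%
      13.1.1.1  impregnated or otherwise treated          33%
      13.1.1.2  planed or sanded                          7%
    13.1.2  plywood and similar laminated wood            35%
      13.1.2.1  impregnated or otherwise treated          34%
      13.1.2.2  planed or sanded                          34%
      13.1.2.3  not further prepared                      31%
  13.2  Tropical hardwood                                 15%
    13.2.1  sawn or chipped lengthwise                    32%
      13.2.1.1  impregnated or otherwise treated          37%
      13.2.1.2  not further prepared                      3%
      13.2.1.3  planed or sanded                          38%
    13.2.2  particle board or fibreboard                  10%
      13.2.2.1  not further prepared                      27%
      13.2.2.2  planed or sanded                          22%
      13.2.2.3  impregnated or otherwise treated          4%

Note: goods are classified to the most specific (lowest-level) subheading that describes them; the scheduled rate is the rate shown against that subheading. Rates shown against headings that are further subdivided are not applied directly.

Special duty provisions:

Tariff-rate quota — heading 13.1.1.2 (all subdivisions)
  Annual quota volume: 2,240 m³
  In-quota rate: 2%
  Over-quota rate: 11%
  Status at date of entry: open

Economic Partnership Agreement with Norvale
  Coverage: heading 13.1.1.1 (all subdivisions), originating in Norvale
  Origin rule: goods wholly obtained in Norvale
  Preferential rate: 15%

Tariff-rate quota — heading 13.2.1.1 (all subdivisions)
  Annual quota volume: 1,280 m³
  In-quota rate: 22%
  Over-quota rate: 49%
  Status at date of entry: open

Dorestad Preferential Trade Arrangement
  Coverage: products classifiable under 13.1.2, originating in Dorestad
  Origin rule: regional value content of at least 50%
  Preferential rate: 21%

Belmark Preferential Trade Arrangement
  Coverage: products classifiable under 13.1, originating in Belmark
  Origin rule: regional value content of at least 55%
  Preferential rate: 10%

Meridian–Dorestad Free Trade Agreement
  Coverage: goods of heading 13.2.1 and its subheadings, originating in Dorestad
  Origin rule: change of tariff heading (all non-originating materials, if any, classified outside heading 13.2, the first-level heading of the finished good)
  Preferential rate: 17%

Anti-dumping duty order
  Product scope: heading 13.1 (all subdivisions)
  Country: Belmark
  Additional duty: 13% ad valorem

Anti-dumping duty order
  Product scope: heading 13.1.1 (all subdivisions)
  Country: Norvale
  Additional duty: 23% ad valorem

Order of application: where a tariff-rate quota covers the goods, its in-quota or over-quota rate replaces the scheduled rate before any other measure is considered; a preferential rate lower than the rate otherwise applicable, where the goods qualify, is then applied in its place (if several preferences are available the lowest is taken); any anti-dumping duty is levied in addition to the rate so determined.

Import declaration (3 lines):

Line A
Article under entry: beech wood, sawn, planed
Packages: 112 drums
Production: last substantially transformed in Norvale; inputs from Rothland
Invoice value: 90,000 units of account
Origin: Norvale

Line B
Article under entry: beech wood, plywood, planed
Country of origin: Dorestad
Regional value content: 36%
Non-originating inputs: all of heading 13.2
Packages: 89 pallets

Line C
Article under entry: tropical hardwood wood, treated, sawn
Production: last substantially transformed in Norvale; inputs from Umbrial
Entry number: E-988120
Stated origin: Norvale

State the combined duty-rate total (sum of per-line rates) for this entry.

81%

Line A: beech → 13.1; sawn → 13.1.1; planed → 13.1.1.2. Scheduled 7%. quota on 13.1.1.2 open → in-quota 2%; Norvale agreement on 13.1.1.1: 13.1.1.2 not covered; anti-dumping (Norvale, 13.1.1): +23%; total 2% + 23% = 25%. → 25%.
Line B: beech → 13.1; plywood → 13.1.2; planed → 13.1.2.2. Scheduled 34%. Dorestad agreement on 13.1.2: RVC < 50%; Dorestad agreement on 13.2.1: 13.1.2.2 not covered. → 34%.
Line C: tropical hardwood → 13.2; sawn → 13.2.1; treated → 13.2.1.1. Scheduled 37%. quota on 13.2.1.1 open → in-quota 22%; Norvale agreement on 13.1.1.1: 13.2.1.1 not covered. → 22%.
Sum: 25% + 34% + 22% = 81%.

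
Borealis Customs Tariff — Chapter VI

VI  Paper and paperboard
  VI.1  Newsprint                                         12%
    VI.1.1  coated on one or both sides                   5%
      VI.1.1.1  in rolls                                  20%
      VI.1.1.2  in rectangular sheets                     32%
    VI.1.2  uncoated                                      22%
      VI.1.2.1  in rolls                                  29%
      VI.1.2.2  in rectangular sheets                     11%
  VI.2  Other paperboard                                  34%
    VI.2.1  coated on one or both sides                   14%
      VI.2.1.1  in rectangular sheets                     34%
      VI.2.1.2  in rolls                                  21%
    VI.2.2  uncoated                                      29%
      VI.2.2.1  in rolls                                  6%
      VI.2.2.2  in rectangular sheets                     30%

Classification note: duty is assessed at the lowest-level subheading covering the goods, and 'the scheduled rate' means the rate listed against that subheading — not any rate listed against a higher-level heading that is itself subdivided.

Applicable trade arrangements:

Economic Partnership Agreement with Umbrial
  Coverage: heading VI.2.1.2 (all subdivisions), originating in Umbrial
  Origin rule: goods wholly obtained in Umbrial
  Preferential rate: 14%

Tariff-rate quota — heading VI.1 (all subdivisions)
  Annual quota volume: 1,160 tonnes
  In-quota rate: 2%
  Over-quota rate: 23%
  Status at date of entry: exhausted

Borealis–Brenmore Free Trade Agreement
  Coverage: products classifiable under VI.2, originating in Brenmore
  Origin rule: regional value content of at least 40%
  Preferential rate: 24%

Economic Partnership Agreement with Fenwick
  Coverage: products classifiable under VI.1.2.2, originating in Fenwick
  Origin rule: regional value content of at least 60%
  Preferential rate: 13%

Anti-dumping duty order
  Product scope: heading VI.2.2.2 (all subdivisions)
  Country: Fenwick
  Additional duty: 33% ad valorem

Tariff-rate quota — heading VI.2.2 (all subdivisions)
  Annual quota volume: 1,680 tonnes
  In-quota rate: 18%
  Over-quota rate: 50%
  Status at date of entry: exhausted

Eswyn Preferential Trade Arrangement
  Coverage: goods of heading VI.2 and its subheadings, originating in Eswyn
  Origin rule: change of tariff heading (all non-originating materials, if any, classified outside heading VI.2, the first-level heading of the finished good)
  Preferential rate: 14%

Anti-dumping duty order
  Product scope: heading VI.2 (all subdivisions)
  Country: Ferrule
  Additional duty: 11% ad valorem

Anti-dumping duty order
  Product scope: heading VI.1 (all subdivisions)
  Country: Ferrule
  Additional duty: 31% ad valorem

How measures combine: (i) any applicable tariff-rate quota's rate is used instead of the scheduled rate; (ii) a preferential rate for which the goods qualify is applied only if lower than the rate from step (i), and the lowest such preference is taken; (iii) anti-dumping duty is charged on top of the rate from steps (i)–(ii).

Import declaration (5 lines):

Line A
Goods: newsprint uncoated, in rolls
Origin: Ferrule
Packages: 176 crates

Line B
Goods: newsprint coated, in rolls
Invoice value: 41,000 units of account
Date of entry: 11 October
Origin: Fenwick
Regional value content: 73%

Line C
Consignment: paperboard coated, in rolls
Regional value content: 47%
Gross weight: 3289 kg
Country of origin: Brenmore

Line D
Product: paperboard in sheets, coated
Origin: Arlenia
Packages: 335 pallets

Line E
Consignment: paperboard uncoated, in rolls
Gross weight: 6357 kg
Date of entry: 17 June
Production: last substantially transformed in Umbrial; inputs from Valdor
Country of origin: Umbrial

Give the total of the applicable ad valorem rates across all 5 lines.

182%

Line A: newsprint → VI.1; uncoated → VI.1.2; in rolls → VI.1.2.1. Scheduled 29%. quota on VI.1 exhausted → over-quota 23%; anti-dumping (Ferrule, VI.1): +31%; total 23% + 31% = 54%. → 54%.
Line B: newsprint → VI.1; coated → VI.1.1; in rolls → VI.1.1.1. Scheduled 20%. quota on VI.1 exhausted → over-quota 23%; Fenwick agreement on VI.1.2.2: VI.1.1.1 not covered. → 23%.
Line C: paperboard → VI.2; coated → VI.2.1; in rolls → VI.2.1.2. Scheduled 21%. Brenmore agreement on VI.2: RVC ≥ 40% → 24% available; preference 24% not lower than 21% → no reduction. → 21%.
Line D: paperboard → VI.2; coated → VI.2.1; in sheets → VI.2.1.1. Scheduled 34%. No special measure applies. → 34%.
Line E: paperboard → VI.2; uncoated → VI.2.2; in rolls → VI.2.2.1. Scheduled 6%. quota on VI.2.2 exhausted → over-quota 50%; Umbrial agreement on VI.2.1.2: VI.2.2.1 not covered. → 50%.
Sum: 54% + 23% + 21% + 34% + 50% = 182%.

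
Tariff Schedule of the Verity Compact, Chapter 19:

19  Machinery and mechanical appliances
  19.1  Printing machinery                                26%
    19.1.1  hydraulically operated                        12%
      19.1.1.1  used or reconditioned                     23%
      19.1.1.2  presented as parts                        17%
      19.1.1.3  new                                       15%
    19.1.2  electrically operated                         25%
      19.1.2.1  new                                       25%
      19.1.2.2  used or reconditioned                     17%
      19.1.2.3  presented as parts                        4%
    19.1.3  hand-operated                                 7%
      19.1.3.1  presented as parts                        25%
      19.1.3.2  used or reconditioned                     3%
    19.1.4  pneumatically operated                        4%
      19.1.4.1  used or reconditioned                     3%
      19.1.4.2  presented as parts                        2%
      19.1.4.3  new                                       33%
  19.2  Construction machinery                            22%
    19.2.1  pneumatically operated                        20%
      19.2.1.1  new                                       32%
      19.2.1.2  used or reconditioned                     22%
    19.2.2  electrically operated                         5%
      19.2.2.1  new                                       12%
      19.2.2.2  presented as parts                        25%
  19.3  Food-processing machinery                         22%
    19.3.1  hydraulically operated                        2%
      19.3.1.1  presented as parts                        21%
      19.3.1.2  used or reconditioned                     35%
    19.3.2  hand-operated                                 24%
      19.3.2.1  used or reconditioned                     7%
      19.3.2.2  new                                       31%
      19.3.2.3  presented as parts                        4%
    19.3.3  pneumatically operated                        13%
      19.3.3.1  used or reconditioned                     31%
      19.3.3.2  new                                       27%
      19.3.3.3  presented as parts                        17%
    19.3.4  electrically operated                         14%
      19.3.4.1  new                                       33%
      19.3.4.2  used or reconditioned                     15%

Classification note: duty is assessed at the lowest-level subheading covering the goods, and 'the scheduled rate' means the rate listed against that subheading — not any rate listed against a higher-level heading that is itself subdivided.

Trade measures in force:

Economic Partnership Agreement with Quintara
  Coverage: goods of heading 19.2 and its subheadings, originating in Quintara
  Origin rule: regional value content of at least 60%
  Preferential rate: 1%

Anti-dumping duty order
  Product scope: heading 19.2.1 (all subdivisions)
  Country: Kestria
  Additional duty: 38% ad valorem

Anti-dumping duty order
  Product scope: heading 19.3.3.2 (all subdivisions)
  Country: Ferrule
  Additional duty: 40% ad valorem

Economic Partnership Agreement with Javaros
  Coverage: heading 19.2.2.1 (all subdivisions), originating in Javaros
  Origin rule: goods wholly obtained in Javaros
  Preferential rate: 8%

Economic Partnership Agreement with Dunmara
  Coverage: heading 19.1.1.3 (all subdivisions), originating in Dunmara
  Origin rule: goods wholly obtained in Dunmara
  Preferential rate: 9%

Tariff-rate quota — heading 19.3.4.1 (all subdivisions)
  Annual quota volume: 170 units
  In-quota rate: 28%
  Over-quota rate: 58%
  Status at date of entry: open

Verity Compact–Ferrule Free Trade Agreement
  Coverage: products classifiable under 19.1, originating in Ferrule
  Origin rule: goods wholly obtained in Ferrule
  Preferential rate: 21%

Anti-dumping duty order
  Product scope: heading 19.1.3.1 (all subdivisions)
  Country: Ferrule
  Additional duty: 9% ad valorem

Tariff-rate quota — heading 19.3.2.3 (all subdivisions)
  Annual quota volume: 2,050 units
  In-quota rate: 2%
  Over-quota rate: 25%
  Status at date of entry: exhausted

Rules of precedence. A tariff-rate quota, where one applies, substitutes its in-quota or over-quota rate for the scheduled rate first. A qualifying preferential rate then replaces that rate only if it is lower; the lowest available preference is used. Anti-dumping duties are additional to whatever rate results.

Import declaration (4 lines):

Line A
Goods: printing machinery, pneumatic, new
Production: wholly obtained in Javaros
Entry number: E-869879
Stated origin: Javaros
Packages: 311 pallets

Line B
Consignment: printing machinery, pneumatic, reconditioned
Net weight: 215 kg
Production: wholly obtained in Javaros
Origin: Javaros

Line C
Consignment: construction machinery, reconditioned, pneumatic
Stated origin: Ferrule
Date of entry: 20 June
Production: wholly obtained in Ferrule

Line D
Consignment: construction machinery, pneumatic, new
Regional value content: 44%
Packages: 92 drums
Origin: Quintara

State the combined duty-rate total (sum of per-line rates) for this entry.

Line A: printing → 19.1; pneumatic → 19.1.4; new → 19.1.4.3. Scheduled 33%. Javaros agreement on 19.2.2.1: 19.1.4.3 not covered. → 33%.
Line B: printing → 19.1; pneumatic → 19.1.4; reconditioned → 19.1.4.1. Scheduled 3%. Javaros agreement on 19.2.2.1: 19.1.4.1 not covered. → 3%.
Line C: construction → 19.2; pneumatic → 19.2.1; reconditioned → 19.2.1.2. Scheduled 22%. Ferrule agreement on 19.1: 19.2.1.2 not covered. → 22%.
Line D: construction → 19.2; pneumatic → 19.2.1; new → 19.2.1.1. Scheduled 32%. Quintara agreement on 19.2: RVC < 60%. → 32%.
Sum: 33% + 3% + 22% + 32% = 90%.

90%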